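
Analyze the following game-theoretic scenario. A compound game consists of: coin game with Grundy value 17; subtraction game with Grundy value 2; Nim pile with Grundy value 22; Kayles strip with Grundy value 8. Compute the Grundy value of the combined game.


By the Sprague-Grundy theorem, the Grundy value of a sum of games is the XOR of individual Grundy values.
coin game: Grundy value = 17. Running XOR: 0 XOR 17 = 17
subtraction game: Grundy value = 2. Running XOR: 17 XOR 2 = 19
Nim pile: Grundy value = 22. Running XOR: 19 XOR 22 = 5
Kayles strip: Grundy value = 8. Running XOR: 5 XOR 8 = 13
The combined Grundy value is 13.

13


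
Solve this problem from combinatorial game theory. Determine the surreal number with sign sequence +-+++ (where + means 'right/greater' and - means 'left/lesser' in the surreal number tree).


Sign expansion: +-+++
Rule: track bounds (lo, hi), initially (-inf, +inf). On '+', the current value becomes lo and we move to the simplest number in (value, hi): value + 1 if hi = +inf, otherwise the midpoint (value + hi)/2. On '-', the current value becomes hi and we move to value - 1 if lo = -inf, otherwise the midpoint (lo + value)/2.
Start at 0.
Step 1: sign = +, move right. Bounds: (0, +inf). Value = 1
Step 2: sign = -, move left. Bounds: (0, 1). Value = 1/2
Step 3: sign = +, move right. Bounds: (1/2, 1). Value = 3/4
Step 4: sign = +, move right. Bounds: (3/4, 1). Value = 7/8
Step 5: sign = +, move right. Bounds: (7/8, 1). Value = 15/16
The surreal number with sign expansion +-+++ is 15/16.

15/16


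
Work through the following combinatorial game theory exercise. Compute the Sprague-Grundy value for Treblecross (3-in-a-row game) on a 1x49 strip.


Treblecross: place X on empty cells; 3-in-a-row wins.
Playing within two cells of an existing X lets the opponent win at once, so sensible play treats the cells i-2..i+2 around each X as dead. The player left with no safe cell loses, so this is a normal-play take-away game on strips of safe cells.
Placing X at cell i (0-indexed) of a strip of k safe cells leaves independent strips of sizes max(0, i-2) and max(0, k-i-3). Hence G(k) = mex{ G(max(0,i-2)) XOR G(max(0,k-i-3)) : 0 <= i < k }, with G(0) = 0.
G(1): splits (0,0):0^0=0 -> mex({0}) = 1
G(2): splits (0,0):0^0=0 -> mex({0}) = 1
G(3): splits (0,0):0^0=0 -> mex({0}) = 1
G(4): splits (0,1):0^1=1 (0,0):0^0=0 -> mex({0, 1}) = 2
G(5): splits (0,2):0^1=1 (0,1):0^1=1 (0,0):0^0=0 -> mex({0, 1}) = 2
G(6) = mex({1}) = 0
G(7) = mex({0, 1, 2}) = 3
G(8) = mex({0, 1, 2}) = 3
G(9) = mex({0, 2}) = 1
G(10) = mex({0, 2, 3}) = 1
G(11) = mex({0, 3}) = 1
G(12) = mex({1, 3}) = 0
G(13) = mex({0, 1, 2, 3}) = 4
G(14) = mex({0, 1, 2}) = 3
G(15) = mex({0, 1, 2}) = 3
G(16) = mex({0, 1, 2, 4}) = 3
G(17) = mex({0, 1, 3, 4}) = 2
G(18) = mex({0, 1, 3, 4}) = 2
G(19) = mex({0, 1, 3, 5}) = 2
G(20) = mex({0, 1, 2, 3, 5}) = 4
G(21) = mex({0, 1, 2, 3, 5}) = 4
G(22) = mex({1, 2, 6}) = 0
G(23) = mex({0, 1, 2, 3, 4, 6}) = 5
G(24) = mex({0, 1, 2, 3, 4}) = 5
G(25) = mex({0, 1, 3, 4, 7}) = 2
G(26) = mex({0, 1, 3, 4, 5, 7}) = 2
G(27) = mex({0, 1, 3, 5}) = 2
G(28) = mex({0, 1, 2, 5}) = 3
G(29) = mex({0, 1, 2, 4, 5, 6}) = 3
G(30) = mex({1, 2, 4, 6}) = 0
G(31) = mex({0, 1, 2, 3, 4, 6}) = 5
G(32) = mex({1, 2, 3, 4, 7}) = 0
G(33) = mex({0, 3, 7}) = 1
G(34) = mex({0, 2, 3, 5, 7}) = 1
G(35) = mex({0, 2, 3, 5, 6}) = 1
G(36) = mex({0, 1, 2, 5, 6}) = 3
G(37) = mex({0, 1, 2, 4, 5, 6}) = 3
G(38) = mex({0, 1, 2, 4}) = 3
G(39) = mex({0, 1, 2, 3, 4, 7}) = 5
G(40) = mex({0, 1, 2, 3, 4, 5, 7}) = 6
G(41) = mex({0, 1, 2, 3, 5, 7}) = 4
G(42) = mex({0, 1, 2, 3, 5, 6, 7}) = 4
G(43) = mex({0, 2, 3, 5, 6}) = 1
G(44) = mex({1, 2, 3, 4, 5, 6}) = 0
G(45) = mex({0, 1, 2, 3, 4, 6, 7}) = 5
G(46) = mex({0, 1, 2, 3, 4, 7}) = 5
G(47) = mex({0, 1, 2, 3, 4, 5, 7}) = 6
G(48) = mex({0, 1, 2, 3, 4, 5, 7}) = 6
G(49) = mex({0, 1, 3, 4, 5, 7}) = 2
Therefore G(49) = 2.

2


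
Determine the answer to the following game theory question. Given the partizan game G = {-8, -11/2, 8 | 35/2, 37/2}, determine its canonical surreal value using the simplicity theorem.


Left options: {-8, -11/2, 8}, max = 8
Right options: {35/2, 37/2}, min = 35/2
All options are numbers and max(Left) < min(Right), so by the simplicity theorem the value is the simplest (earliest-born) number strictly between 8 and 35/2.
Integers 9 through 17 all lie strictly between 8 and 35/2.
Among integers, the simplest (lowest birthday = smallest |n|; 0 is born on day 0, +-n on day n) is 9.
No non-integer in the interval can be simpler: if x is a non-integer in the interval, then floor(x) or ceil(x) also lies in the interval (the interval contains an integer), and both are proper prefixes of x's sign expansion, i.e. born earlier. So the game value is 9.
Game value = 9

9


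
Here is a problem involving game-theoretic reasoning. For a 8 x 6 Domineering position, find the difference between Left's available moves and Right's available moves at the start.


Board is 8 x 6 (rows x cols).
Left (vertical) placements: (rows-1) * cols = 7 * 6 = 42
Right (horizontal) placements: rows * (cols-1) = 8 * 5 = 40
Advantage = Left - Right = 42 - 40 = 2

2


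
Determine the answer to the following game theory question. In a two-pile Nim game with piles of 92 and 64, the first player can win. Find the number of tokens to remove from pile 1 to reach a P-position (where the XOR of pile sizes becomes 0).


Piles: 92 and 64
Current XOR: 92 XOR 64 = 28 (non-zero, so this is an N-position).
To make the XOR zero, we need to find a move that balances the piles.
For pile 1 (size 92): target = 92 XOR 28 = 64
We reduce pile 1 from 92 to 64.
Tokens removed: 92 - 64 = 28
Verification: 64 XOR 64 = 0

28


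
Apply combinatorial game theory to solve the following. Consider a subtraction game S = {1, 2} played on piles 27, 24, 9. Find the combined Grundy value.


Subtraction set: {1, 2}
For this subtraction set, G(n) = n mod 3 (period = max + 1 = 3).
Pile 1 (size 27): G(27) = 27 mod 3 = 0
Pile 2 (size 24): G(24) = 24 mod 3 = 0
Pile 3 (size 9): G(9) = 9 mod 3 = 0
Total Grundy value = XOR of all: 0 XOR 0 XOR 0 = 0

0


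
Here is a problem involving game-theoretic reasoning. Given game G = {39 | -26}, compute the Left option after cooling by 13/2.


Original game: {39 | -26} (a switch {a | b} with a > b).
Cooling by t (for t below the temperature (a - b)/2 = 65/2) taxes each move by t: {a | b} cooled by t is {a - t | b + t}.
Cooling amount: t = 13/2
Cooled Left option: 39 - 13/2 = 65/2
Cooled Right option: -26 + 13/2 = -39/2
Cooled game: {65/2 | -39/2}
Left option = 65/2

65/2


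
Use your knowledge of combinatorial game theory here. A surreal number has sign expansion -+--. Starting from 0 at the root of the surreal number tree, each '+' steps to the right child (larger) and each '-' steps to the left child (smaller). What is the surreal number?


Sign expansion: -+--
Rule: track bounds (lo, hi), initially (-inf, +inf). On '+', the current value becomes lo and we move to the simplest number in (value, hi): value + 1 if hi = +inf, otherwise the midpoint (value + hi)/2. On '-', the current value becomes hi and we move to value - 1 if lo = -inf, otherwise the midpoint (lo + value)/2.
Start at 0.
Step 1: sign = -, move left. Bounds: (-inf, 0). Value = -1
Step 2: sign = +, move right. Bounds: (-1, 0). Value = -1/2
Step 3: sign = -, move left. Bounds: (-1, -1/2). Value = -3/4
Step 4: sign = -, move left. Bounds: (-1, -3/4). Value = -7/8
The surreal number with sign expansion -+-- is -7/8.

-7/8


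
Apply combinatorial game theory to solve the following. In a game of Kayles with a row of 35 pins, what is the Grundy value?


Kayles: a move removes 1 or 2 adjacent pins from a contiguous row.
Removing pins from a row of k leaves two independent rows (a, b) with a + b = k - 1 (one pin) or a + b = k - 2 (two pins); an end removal gives a = 0.
By Sprague-Grundy, G(k) = mex{ G(a) XOR G(b) } over all these splits. G(0) = 0.
G(1): splits (0,0):0^0=0 -> mex({0}) = 1
G(2): splits (0,1):0^1=1 (0,0):0^0=0 -> mex({0, 1}) = 2
G(3): splits (0,2):0^2=2 (1,1):1^1=0 (0,1):0^1=1 -> mex({0, 1, 2}) = 3
G(4): splits (0,3):0^3=3 (1,2):1^2=3 (0,2):0^2=2 (1,1):1^1=0 -> mex({0, 2, 3}) = 1
G(5): splits (0,4):0^1=1 (1,3):1^3=2 (2,2):2^2=0 (0,3):0^3=3 (1,2):1^2=3 -> mex({0, 1, 2, 3}) = 4
G(6) = mex({0, 1, 2, 4}) = 3
G(7) = mex({0, 1, 3, 4, 5}) = 2
G(8) = mex({0, 2, 3, 5, 6}) = 1
G(9) = mex({0, 1, 2, 3, 6, 7}) = 4
G(10) = mex({0, 1, 3, 4, 5, 7}) = 2
G(11) = mex({0, 1, 2, 3, 4, 5}) = 6
G(12) = mex({0, 1, 2, 3, 5, 6, 7}) = 4
G(13) = mex({0, 2, 3, 4, 6, 7}) = 1
G(14) = mex({0, 1, 4, 5, 6, 7}) = 2
G(15) = mex({0, 1, 2, 3, 4, 5, 6}) = 7
G(16) = mex({0, 2, 3, 5, 6, 7}) = 1
G(17) = mex({0, 1, 2, 3, 5, 6, 7}) = 4
G(18) = mex({0, 1, 2, 4, 5, 6}) = 3
G(19) = mex({0, 1, 3, 4, 5, 7}) = 2
G(20) = mex({0, 2, 3, 4, 5, 6, 7}) = 1
G(21) = mex({0, 1, 2, 3, 5, 6, 7}) = 4
G(22) = mex({0, 1, 2, 3, 4, 5, 7}) = 6
G(23) = mex({0, 1, 2, 3, 4, 5, 6}) = 7
G(24) = mex({0, 1, 2, 3, 5, 6, 7}) = 4
G(25) = mex({0, 2, 3, 4, 6, 7}) = 1
G(26) = mex({0, 1, 3, 4, 5, 6, 7}) = 2
G(27) = mex({0, 1, 2, 3, 4, 5, 6, 7}) = 8
G(28) = mex({0, 1, 2, 3, 4, 6, 7, 8}) = 5
G(29) = mex({0, 1, 2, 3, 5, 6, 7, 8, 9}) = 4
G(30) = mex({0, 1, 2, 3, 4, 5, 6, 9, 10}) = 7
G(31) = mex({0, 1, 3, 4, 5, 7, 10, 11}) = 2
G(32) = mex({0, 2, 3, 4, 5, 6, 7, 9, 11}) = 1
G(33) = mex({0, 1, 2, 3, 4, 5, 6, 7, 9, 12}) = 8
G(34) = mex({0, 1, 2, 3, 4, 5, 7, 8, 11, 12}) = 6
G(35) = mex({0, 1, 2, 3, 4, 5, 6, 8, 9, 10, 11}) = 7
Therefore G(35) = 7.

7


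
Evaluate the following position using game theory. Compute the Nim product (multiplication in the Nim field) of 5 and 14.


Nim multiplication is bilinear over XOR: (u XOR v) * w = (u*w) XOR (v*w).
So we split each operand into its bit components and XOR the pairwise Nim products.
5 = 1 + 4 (as XOR of powers of 2).
14 = 2 + 4 + 8 (as XOR of powers of 2).
Using the standard Nim-product table on single bits:
  2*2 = 3,   2*4 = 8,   2*8 = 12,
  4*4 = 6,   4*8 = 11,  8*8 = 13,
and  1*x = x (identity), k*l = l*k (commutative).
Pairwise Nim products:
  1 * 2 = 2
  1 * 4 = 4
  1 * 8 = 8
  4 * 2 = 8
  4 * 4 = 6
  4 * 8 = 11
XOR them: 2 XOR 4 XOR 8 XOR 8 XOR 6 XOR 11 = 11.
Result: 5 * 14 = 11 (in Nim).

11


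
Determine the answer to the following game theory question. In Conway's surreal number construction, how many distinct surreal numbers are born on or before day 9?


Day 0: {|} = 0 is born. Count = 1.
Day n: the number of surreal numbers born by day n is 2^(n+1) - 1.
By day 0: 2^1 - 1 = 1
By day 1: 2^2 - 1 = 3
By day 2: 2^3 - 1 = 7
By day 3: 2^4 - 1 = 15
By day 4: 2^5 - 1 = 31
By day 5: 2^6 - 1 = 63
By day 6: 2^7 - 1 = 127
By day 7: 2^8 - 1 = 255
By day 8: 2^9 - 1 = 511
By day 9: 2^10 - 1 = 1023
By day 9: 1023 surreal numbers.

1023


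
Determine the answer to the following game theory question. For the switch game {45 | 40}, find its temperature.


The game is {45 | 40}, a switch {a | b} with numbers a > b.
Cooling {a | b} by t gives {a - t | b + t}, which stops being hot when a - t = b + t, i.e. at t = (a - b)/2. So the temperature of a switch is (a - b)/2.
Temperature = (Left option - Right option) / 2
= (45 - (40)) / 2
= 5 / 2
= 5/2

5/2


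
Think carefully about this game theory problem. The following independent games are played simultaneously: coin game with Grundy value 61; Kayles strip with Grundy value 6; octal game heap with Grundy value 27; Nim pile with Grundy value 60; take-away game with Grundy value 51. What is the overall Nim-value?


By the Sprague-Grundy theorem, the Grundy value of a sum of games is the XOR of individual Grundy values.
coin game: Grundy value = 61. Running XOR: 0 XOR 61 = 61
Kayles strip: Grundy value = 6. Running XOR: 61 XOR 6 = 59
octal game heap: Grundy value = 27. Running XOR: 59 XOR 27 = 32
Nim pile: Grundy value = 60. Running XOR: 32 XOR 60 = 28
take-away game: Grundy value = 51. Running XOR: 28 XOR 51 = 47
The combined Grundy value is 47.

47


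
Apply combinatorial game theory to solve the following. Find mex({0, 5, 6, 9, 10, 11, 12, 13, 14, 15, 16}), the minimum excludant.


Set = {0, 5, 6, 9, 10, 11, 12, 13, 14, 15, 16}
0 is in the set.
1 is NOT in the set. This is the mex.
mex = 1

1


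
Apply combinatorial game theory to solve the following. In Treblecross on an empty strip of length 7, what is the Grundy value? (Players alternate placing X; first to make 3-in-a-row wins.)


Treblecross: place X on empty cells; 3-in-a-row wins.
Playing within two cells of an existing X lets the opponent win at once, so sensible play treats the cells i-2..i+2 around each X as dead. The player left with no safe cell loses, so this is a normal-play take-away game on strips of safe cells.
Placing X at cell i (0-indexed) of a strip of k safe cells leaves independent strips of sizes max(0, i-2) and max(0, k-i-3). Hence G(k) = mex{ G(max(0,i-2)) XOR G(max(0,k-i-3)) : 0 <= i < k }, with G(0) = 0.
G(1): splits (0,0):0^0=0 -> mex({0}) = 1
G(2): splits (0,0):0^0=0 -> mex({0}) = 1
G(3): splits (0,0):0^0=0 -> mex({0}) = 1
G(4): splits (0,1):0^1=1 (0,0):0^0=0 -> mex({0, 1}) = 2
G(5): splits (0,2):0^1=1 (0,1):0^1=1 (0,0):0^0=0 -> mex({0, 1}) = 2
G(6) = mex({1}) = 0
G(7) = mex({0, 1, 2}) = 3
Therefore G(7) = 3.

3


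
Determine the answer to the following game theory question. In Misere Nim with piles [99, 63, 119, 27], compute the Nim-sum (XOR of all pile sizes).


We need the XOR (exclusive or) of all pile sizes.
After XOR-ing pile 1 (size 99): 0 XOR 99 = 99
After XOR-ing pile 2 (size 63): 99 XOR 63 = 92
After XOR-ing pile 3 (size 119): 92 XOR 119 = 43
After XOR-ing pile 4 (size 27): 43 XOR 27 = 48
The Nim-value of this position is 48.

48


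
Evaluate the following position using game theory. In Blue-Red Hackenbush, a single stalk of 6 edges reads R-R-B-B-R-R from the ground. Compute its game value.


Edges (from ground): R-R-B-B-R-R
By Berlekamp's sign-expansion rule, a Blue-Red Hackenbush stalk has the value of the surreal number whose sign sequence is the edge sequence with B -> + and R -> -.
Sign sequence: --++--
Trace the sign expansion in the surreal number tree, starting from 0:
Edge 1: R (sign -) -> bounds (-inf, 0), value = -1
Edge 2: R (sign -) -> bounds (-inf, -1), value = -2
Edge 3: B (sign +) -> bounds (-2, -1), value = -3/2
Edge 4: B (sign +) -> bounds (-3/2, -1), value = -5/4
Edge 5: R (sign -) -> bounds (-3/2, -5/4), value = -11/8
Edge 6: R (sign -) -> bounds (-3/2, -11/8), value = -23/16
Game value = -23/16

-23/16


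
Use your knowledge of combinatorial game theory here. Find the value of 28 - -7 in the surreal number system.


x = 28, y = -7
x - y = 28 - -7 = 35

35


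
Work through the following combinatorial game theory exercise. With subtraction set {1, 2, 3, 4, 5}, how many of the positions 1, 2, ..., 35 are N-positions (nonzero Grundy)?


Subtraction set S = {1, 2, 3, 4, 5}, so G(n) = n mod 6.
G(n) = 0 when n is a multiple of 6.
Multiples of 6 in [1, 35]: 5
N-positions (nonzero Grundy) = 35 - 5 = 30

30


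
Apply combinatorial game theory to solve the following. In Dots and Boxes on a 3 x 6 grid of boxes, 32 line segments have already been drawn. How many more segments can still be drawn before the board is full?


Grid: 3 x 6 boxes, i.e. 4 rows and 7 columns of dots.
Horizontal edges: (rows + 1) * cols = 4 * 6 = 24
Vertical edges: rows * (cols + 1) = 3 * 7 = 21
Total edges: 24 + 21 = 45
Edges drawn: 32
Remaining: 45 - 32 = 13

13


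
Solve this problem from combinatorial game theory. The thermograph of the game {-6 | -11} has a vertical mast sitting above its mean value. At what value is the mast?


Game = {-6 | -11}, a switch {a | b} with numbers a > b.
Its thermograph has left wall a - t and right wall b + t, which meet at t = (a - b)/2, where both equal (a + b)/2. So the mast (mean value) is at (a + b)/2.
Mean = (-6 + (-11))/2 = -17/2 = -17/2

-17/2


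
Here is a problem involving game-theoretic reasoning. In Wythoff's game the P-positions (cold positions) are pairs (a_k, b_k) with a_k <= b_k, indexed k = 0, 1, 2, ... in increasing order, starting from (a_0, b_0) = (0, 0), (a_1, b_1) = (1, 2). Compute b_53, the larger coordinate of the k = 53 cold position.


By Wythoff's theorem, a_k = floor(k * phi) and b_k = floor(k * phi^2) = a_k + k, where phi = (1 + sqrt(5))/2 is the golden ratio.
phi = (1 + sqrt(5))/2 = 1.618034
phi^2 = phi + 1 = 2.618034
k = 53
k * phi^2 = 53 * 2.618034 = 138.755801
b_53 = floor(k * phi^2) = 138 (check: a_53 + k = 85 + 53 = 138)

138


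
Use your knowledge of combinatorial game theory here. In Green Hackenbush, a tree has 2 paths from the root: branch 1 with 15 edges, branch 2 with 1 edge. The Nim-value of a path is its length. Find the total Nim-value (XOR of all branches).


The tree has 2 branches from the ground vertex.
In Green Hackenbush, the Nim-value of a simple path of length k is k.
Branch 1: length 15, Nim-value = 15
Branch 2: length 1, Nim-value = 1
Total Nim-value = XOR of all branch values:
0 XOR 15 = 15
15 XOR 1 = 14
Nim-value of the tree = 14

14


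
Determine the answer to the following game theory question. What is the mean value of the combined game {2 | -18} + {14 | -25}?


G1 = {2 | -18}, G2 = {14 | -25}
Each is a switch {a | b} with numbers a > b; its mean value is (a + b)/2, and mean value is additive over game sums: m(G1 + G2) = m(G1) + m(G2).
Mean of G1 = (2 + (-18))/2 = -16/2 = -8
Mean of G2 = (14 + (-25))/2 = -11/2 = -11/2
Mean of G1 + G2 = -8 + -11/2 = -27/2

-27/2


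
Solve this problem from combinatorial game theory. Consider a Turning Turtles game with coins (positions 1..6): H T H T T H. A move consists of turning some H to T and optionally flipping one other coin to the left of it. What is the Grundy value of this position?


Coins: H T H T T H
Key fact: a single head at position k behaves exactly like a Nim heap of size k (turning it to T and optionally flipping a coin at j < k corresponds to moving the heap from k to j, or to 0), and heads combine as a disjunctive sum (two heads at the same place would cancel, matching j XOR j = 0). So the Nim-value is the XOR of the 1-indexed positions of the heads.
Face-up positions (1-indexed): [1, 3, 6]
XOR 0 with 1: 0 XOR 1 = 1
XOR 1 with 3: 1 XOR 3 = 2
XOR 2 with 6: 2 XOR 6 = 4
Nim-value = 4

4


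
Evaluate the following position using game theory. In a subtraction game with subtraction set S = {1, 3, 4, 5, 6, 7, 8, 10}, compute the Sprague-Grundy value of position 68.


The subtraction set is S = {1, 3, 4, 5, 6, 7, 8, 10}.
G(k) = mex{ G(k - s) : s in S, s <= k }. We compute iteratively: G(0) = 0.
G(1) = mex({0}) = 1
G(2) = mex({1}) = 0
G(3) = mex({0}) = 1
G(4) = mex({0, 1}) = 2
G(5) = mex({0, 1, 2}) = 3
G(6) = mex({0, 1, 3}) = 2
G(7) = mex({0, 1, 2}) = 3
G(8) = mex({0, 1, 2, 3}) = 4
G(9) = mex({0, 1, 2, 3, 4}) = 5
G(10) = mex({0, 1, 2, 3, 5}) = 4
G(11) = mex({1, 2, 3, 4}) = 0
G(12) = mex({0, 2, 3, 4, 5}) = 1
G(13) = mex({1, 2, 3, 4, 5}) = 0
G(14) = mex({0, 2, 3, 4, 5}) = 1
G(15) = mex({0, 1, 3, 4, 5}) = 2
G(16) = mex({0, 1, 2, 4, 5}) = 3
G(17) = mex({0, 1, 3, 4, 5}) = 2
G(18) = mex({0, 1, 2, 4}) = 3
G(19) = mex({0, 1, 2, 3, 5}) = 4
G(20) = mex({0, 1, 2, 3, 4}) = 5
Observe that G(11)..G(20) = 0, 1, 0, 1, 2, 3, 2, 3, 4, 5 repeats G(0)..G(9) = 0, 1, 0, 1, 2, 3, 2, 3, 4, 5.
For k >= max(S) = 10, G(k) is determined by the previous 10 values G(k-10)..G(k-1); a window of 10 consecutive values has recurred shifted by 11, so by induction G(k + 11) = G(k) for all k >= 0: the sequence is periodic from the start with period 11.
One period: G(0..10) = 0, 1, 0, 1, 2, 3, 2, 3, 4, 5, 4.
68 mod 11 = 2, so G(68) = G(2) = 0.

0


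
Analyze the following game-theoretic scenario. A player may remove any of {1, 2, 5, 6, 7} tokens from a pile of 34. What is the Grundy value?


The subtraction set is S = {1, 2, 5, 6, 7}.
G(k) = mex{ G(k - s) : s in S, s <= k }. We compute iteratively: G(0) = 0.
G(1) = mex({0}) = 1
G(2) = mex({0, 1}) = 2
G(3) = mex({1, 2}) = 0
G(4) = mex({0, 2}) = 1
G(5) = mex({0, 1}) = 2
G(6) = mex({0, 1, 2}) = 3
G(7) = mex({0, 1, 2, 3}) = 4
G(8) = mex({0, 1, 2, 3, 4}) = 5
G(9) = mex({0, 1, 2, 4, 5}) = 3
G(10) = mex({0, 1, 2, 3, 5}) = 4
G(11) = mex({1, 2, 3, 4}) = 0
G(12) = mex({0, 2, 3, 4}) = 1
G(13) = mex({0, 1, 3, 4, 5}) = 2
G(14) = mex({1, 2, 3, 4, 5}) = 0
G(15) = mex({0, 2, 3, 4, 5}) = 1
G(16) = mex({0, 1, 3, 4}) = 2
G(17) = mex({0, 1, 2, 4}) = 3
Observe that G(11)..G(17) = 0, 1, 2, 0, 1, 2, 3 repeats G(0)..G(6) = 0, 1, 2, 0, 1, 2, 3.
For k >= max(S) = 7, G(k) is determined by the previous 7 values G(k-7)..G(k-1); a window of 7 consecutive values has recurred shifted by 11, so by induction G(k + 11) = G(k) for all k >= 0: the sequence is periodic from the start with period 11.
One period: G(0..10) = 0, 1, 2, 0, 1, 2, 3, 4, 5, 3, 4.
34 mod 11 = 1, so G(34) = G(1) = 1.

1


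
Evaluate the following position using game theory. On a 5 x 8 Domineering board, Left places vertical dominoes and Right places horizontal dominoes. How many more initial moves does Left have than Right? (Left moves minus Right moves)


Board is 5 x 8 (rows x cols).
Left (vertical) placements: (rows-1) * cols = 4 * 8 = 32
Right (horizontal) placements: rows * (cols-1) = 5 * 7 = 35
Advantage = Left - Right = 32 - 35 = -3

-3


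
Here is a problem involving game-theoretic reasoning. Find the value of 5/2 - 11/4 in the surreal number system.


x = 5/2, y = 11/4
Converting to common denominator: 4
x = 10/4, y = 11/4
x - y = 5/2 - 11/4 = -1/4

-1/4


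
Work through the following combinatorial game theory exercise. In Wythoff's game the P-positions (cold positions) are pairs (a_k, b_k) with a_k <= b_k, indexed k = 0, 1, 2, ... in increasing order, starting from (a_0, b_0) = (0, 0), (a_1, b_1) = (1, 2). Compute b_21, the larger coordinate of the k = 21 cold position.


By Wythoff's theorem, a_k = floor(k * phi) and b_k = floor(k * phi^2) = a_k + k, where phi = (1 + sqrt(5))/2 is the golden ratio.
phi = (1 + sqrt(5))/2 = 1.618034
phi^2 = phi + 1 = 2.618034
k = 21
k * phi^2 = 21 * 2.618034 = 54.978714
b_21 = floor(k * phi^2) = 54 (check: a_21 + k = 33 + 21 = 54)

54


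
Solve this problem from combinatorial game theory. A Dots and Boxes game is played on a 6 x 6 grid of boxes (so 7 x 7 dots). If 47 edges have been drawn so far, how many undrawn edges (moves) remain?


Grid: 6 x 6 boxes, i.e. 7 rows and 7 columns of dots.
Horizontal edges: (rows + 1) * cols = 7 * 6 = 42
Vertical edges: rows * (cols + 1) = 6 * 7 = 42
Total edges: 42 + 42 = 84
Edges drawn: 47
Remaining: 84 - 47 = 37

37


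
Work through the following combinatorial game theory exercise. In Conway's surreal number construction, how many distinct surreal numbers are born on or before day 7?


Day 0: {|} = 0 is born. Count = 1.
Day n: the number of surreal numbers born by day n is 2^(n+1) - 1.
By day 0: 2^1 - 1 = 1
By day 1: 2^2 - 1 = 3
By day 2: 2^3 - 1 = 7
By day 3: 2^4 - 1 = 15
By day 4: 2^5 - 1 = 31
By day 5: 2^6 - 1 = 63
By day 6: 2^7 - 1 = 127
By day 7: 2^8 - 1 = 255
By day 7: 255 surreal numbers.

255


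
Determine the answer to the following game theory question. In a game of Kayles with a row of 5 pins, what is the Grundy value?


Kayles: a move removes 1 or 2 adjacent pins from a contiguous row.
Removing pins from a row of k leaves two independent rows (a, b) with a + b = k - 1 (one pin) or a + b = k - 2 (two pins); an end removal gives a = 0.
By Sprague-Grundy, G(k) = mex{ G(a) XOR G(b) } over all these splits. G(0) = 0.
G(1): splits (0,0):0^0=0 -> mex({0}) = 1
G(2): splits (0,1):0^1=1 (0,0):0^0=0 -> mex({0, 1}) = 2
G(3): splits (0,2):0^2=2 (1,1):1^1=0 (0,1):0^1=1 -> mex({0, 1, 2}) = 3
G(4): splits (0,3):0^3=3 (1,2):1^2=3 (0,2):0^2=2 (1,1):1^1=0 -> mex({0, 2, 3}) = 1
G(5): splits (0,4):0^1=1 (1,3):1^3=2 (2,2):2^2=0 (0,3):0^3=3 (1,2):1^2=3 -> mex({0, 1, 2, 3}) = 4
Therefore G(5) = 4.

4


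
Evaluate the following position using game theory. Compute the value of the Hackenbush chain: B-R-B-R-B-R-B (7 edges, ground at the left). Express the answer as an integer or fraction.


Edges (from ground): B-R-B-R-B-R-B
By Berlekamp's sign-expansion rule, a Blue-Red Hackenbush stalk has the value of the surreal number whose sign sequence is the edge sequence with B -> + and R -> -.
Sign sequence: +-+-+-+
Trace the sign expansion in the surreal number tree, starting from 0:
Edge 1: B (sign +) -> bounds (0, +inf), value = 1
Edge 2: R (sign -) -> bounds (0, 1), value = 1/2
Edge 3: B (sign +) -> bounds (1/2, 1), value = 3/4
Edge 4: R (sign -) -> bounds (1/2, 3/4), value = 5/8
Edge 5: B (sign +) -> bounds (5/8, 3/4), value = 11/16
Edge 6: R (sign -) -> bounds (5/8, 11/16), value = 21/32
Edge 7: B (sign +) -> bounds (21/32, 11/16), value = 43/64
Game value = 43/64

43/64


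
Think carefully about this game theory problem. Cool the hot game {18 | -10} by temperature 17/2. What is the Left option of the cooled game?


Original game: {18 | -10} (a switch {a | b} with a > b).
Cooling by t (for t below the temperature (a - b)/2 = 14) taxes each move by t: {a | b} cooled by t is {a - t | b + t}.
Cooling amount: t = 17/2
Cooled Left option: 18 - 17/2 = 19/2
Cooled Right option: -10 + 17/2 = -3/2
Cooled game: {19/2 | -3/2}
Left option = 19/2

19/2


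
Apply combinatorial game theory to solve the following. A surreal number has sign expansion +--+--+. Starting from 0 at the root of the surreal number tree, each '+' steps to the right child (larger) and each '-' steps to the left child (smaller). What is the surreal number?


Sign expansion: +--+--+
Rule: track bounds (lo, hi), initially (-inf, +inf). On '+', the current value becomes lo and we move to the simplest number in (value, hi): value + 1 if hi = +inf, otherwise the midpoint (value + hi)/2. On '-', the current value becomes hi and we move to value - 1 if lo = -inf, otherwise the midpoint (lo + value)/2.
Start at 0.
Step 1: sign = +, move right. Bounds: (0, +inf). Value = 1
Step 2: sign = -, move left. Bounds: (0, 1). Value = 1/2
Step 3: sign = -, move left. Bounds: (0, 1/2). Value = 1/4
Step 4: sign = +, move right. Bounds: (1/4, 1/2). Value = 3/8
Step 5: sign = -, move left. Bounds: (1/4, 3/8). Value = 5/16
Step 6: sign = -, move left. Bounds: (1/4, 5/16). Value = 9/32
Step 7: sign = +, move right. Bounds: (9/32, 5/16). Value = 19/64
The surreal number with sign expansion +--+--+ is 19/64.

19/64


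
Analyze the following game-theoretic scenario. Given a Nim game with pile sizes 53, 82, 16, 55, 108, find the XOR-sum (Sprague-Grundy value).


We need the XOR (exclusive or) of all pile sizes.
After XOR-ing pile 1 (size 53): 0 XOR 53 = 53
After XOR-ing pile 2 (size 82): 53 XOR 82 = 103
After XOR-ing pile 3 (size 16): 103 XOR 16 = 119
After XOR-ing pile 4 (size 55): 119 XOR 55 = 64
After XOR-ing pile 5 (size 108): 64 XOR 108 = 44
The Nim-value of this position is 44.

44


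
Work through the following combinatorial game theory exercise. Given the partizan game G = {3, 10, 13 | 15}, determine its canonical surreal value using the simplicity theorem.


Left options: {3, 10, 13}, max = 13
Right options: {15}, min = 15
All options are numbers and max(Left) < min(Right), so by the simplicity theorem the value is the simplest (earliest-born) number strictly between 13 and 15.
The only integer strictly between 13 and 15 is 14.
No non-integer in the interval can be simpler: if x is a non-integer in the interval, then floor(x) or ceil(x) also lies in the interval (the interval contains an integer), and both are proper prefixes of x's sign expansion, i.e. born earlier. So the game value is 14.
Game value = 14

14


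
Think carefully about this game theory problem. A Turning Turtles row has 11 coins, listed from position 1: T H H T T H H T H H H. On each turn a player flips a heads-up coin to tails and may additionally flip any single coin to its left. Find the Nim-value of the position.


Coins: T H H T T H H T H H H
Key fact: a single head at position k behaves exactly like a Nim heap of size k (turning it to T and optionally flipping a coin at j < k corresponds to moving the heap from k to j, or to 0), and heads combine as a disjunctive sum (two heads at the same place would cancel, matching j XOR j = 0). So the Nim-value is the XOR of the 1-indexed positions of the heads.
Face-up positions (1-indexed): [2, 3, 6, 7, 9, 10, 11]
XOR 0 with 2: 0 XOR 2 = 2
XOR 2 with 3: 2 XOR 3 = 1
XOR 1 with 6: 1 XOR 6 = 7
XOR 7 with 7: 7 XOR 7 = 0
XOR 0 with 9: 0 XOR 9 = 9
XOR 9 with 10: 9 XOR 10 = 3
XOR 3 with 11: 3 XOR 11 = 8
Nim-value = 8

8


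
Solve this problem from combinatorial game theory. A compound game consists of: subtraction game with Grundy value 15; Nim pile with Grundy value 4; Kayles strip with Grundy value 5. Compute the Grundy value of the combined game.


By the Sprague-Grundy theorem, the Grundy value of a sum of games is the XOR of individual Grundy values.
subtraction game: Grundy value = 15. Running XOR: 0 XOR 15 = 15
Nim pile: Grundy value = 4. Running XOR: 15 XOR 4 = 11
Kayles strip: Grundy value = 5. Running XOR: 11 XOR 5 = 14
The combined Grundy value is 14.

14


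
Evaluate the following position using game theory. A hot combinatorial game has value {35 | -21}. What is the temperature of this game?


The game is {35 | -21}, a switch {a | b} with numbers a > b.
Cooling {a | b} by t gives {a - t | b + t}, which stops being hot when a - t = b + t, i.e. at t = (a - b)/2. So the temperature of a switch is (a - b)/2.
Temperature = (Left option - Right option) / 2
= (35 - (-21)) / 2
= 56 / 2
= 28

28


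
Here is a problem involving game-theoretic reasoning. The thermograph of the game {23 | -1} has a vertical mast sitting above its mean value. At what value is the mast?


Game = {23 | -1}, a switch {a | b} with numbers a > b.
Its thermograph has left wall a - t and right wall b + t, which meet at t = (a - b)/2, where both equal (a + b)/2. So the mast (mean value) is at (a + b)/2.
Mean = (23 + (-1))/2 = 22/2 = 11

11


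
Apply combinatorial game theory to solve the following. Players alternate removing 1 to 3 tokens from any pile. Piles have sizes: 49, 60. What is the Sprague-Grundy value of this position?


Subtraction set: {1, 2, 3}
For this subtraction set, G(n) = n mod 4 (period = max + 1 = 4).
Pile 1 (size 49): G(49) = 49 mod 4 = 1
Pile 2 (size 60): G(60) = 60 mod 4 = 0
Total Grundy value = XOR of all: 1 XOR 0 = 1

1


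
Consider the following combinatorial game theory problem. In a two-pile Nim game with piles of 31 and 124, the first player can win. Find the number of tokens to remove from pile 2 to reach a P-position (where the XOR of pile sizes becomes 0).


Piles: 31 and 124
Current XOR: 31 XOR 124 = 99 (non-zero, so this is an N-position).
To make the XOR zero, we need to find a move that balances the piles.
For pile 2 (size 124): target = 124 XOR 99 = 31
We reduce pile 2 from 124 to 31.
Tokens removed: 124 - 31 = 93
Verification: 31 XOR 31 = 0

93


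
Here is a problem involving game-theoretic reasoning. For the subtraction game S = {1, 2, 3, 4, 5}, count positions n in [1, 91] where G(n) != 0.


Subtraction set S = {1, 2, 3, 4, 5}, so G(n) = n mod 6.
G(n) = 0 when n is a multiple of 6.
Multiples of 6 in [1, 91]: 15
N-positions (nonzero Grundy) = 91 - 15 = 76

76


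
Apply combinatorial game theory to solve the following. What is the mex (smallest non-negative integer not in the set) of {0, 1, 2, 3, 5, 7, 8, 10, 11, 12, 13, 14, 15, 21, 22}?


Set = {0, 1, 2, 3, 5, 7, 8, 10, 11, 12, 13, 14, 15, 21, 22}
0 is in the set.
1 is in the set.
2 is in the set.
3 is in the set.
4 is NOT in the set. This is the mex.
mex = 4

4


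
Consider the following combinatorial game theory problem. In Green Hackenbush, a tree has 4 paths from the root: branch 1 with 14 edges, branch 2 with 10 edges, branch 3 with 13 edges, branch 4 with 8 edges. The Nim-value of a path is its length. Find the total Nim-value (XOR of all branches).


The tree has 4 branches from the ground vertex.
In Green Hackenbush, the Nim-value of a simple path of length k is k.
Branch 1: length 14, Nim-value = 14
Branch 2: length 10, Nim-value = 10
Branch 3: length 13, Nim-value = 13
Branch 4: length 8, Nim-value = 8
Total Nim-value = XOR of all branch values:
0 XOR 14 = 14
14 XOR 10 = 4
4 XOR 13 = 9
9 XOR 8 = 1
Nim-value of the tree = 1

1


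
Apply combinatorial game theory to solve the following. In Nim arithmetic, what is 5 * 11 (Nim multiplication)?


Nim multiplication is bilinear over XOR: (u XOR v) * w = (u*w) XOR (v*w).
So we split each operand into its bit components and XOR the pairwise Nim products.
5 = 1 + 4 (as XOR of powers of 2).
11 = 1 + 2 + 8 (as XOR of powers of 2).
Using the standard Nim-product table on single bits:
  2*2 = 3,   2*4 = 8,   2*8 = 12,
  4*4 = 6,   4*8 = 11,  8*8 = 13,
and  1*x = x (identity), k*l = l*k (commutative).
Pairwise Nim products:
  1 * 1 = 1
  1 * 2 = 2
  1 * 8 = 8
  4 * 1 = 4
  4 * 2 = 8
  4 * 8 = 11
XOR them: 1 XOR 2 XOR 8 XOR 4 XOR 8 XOR 11 = 12.
Result: 5 * 11 = 12 (in Nim).

12


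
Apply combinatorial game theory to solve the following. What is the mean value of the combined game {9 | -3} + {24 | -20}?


G1 = {9 | -3}, G2 = {24 | -20}
Each is a switch {a | b} with numbers a > b; its mean value is (a + b)/2, and mean value is additive over game sums: m(G1 + G2) = m(G1) + m(G2).
Mean of G1 = (9 + (-3))/2 = 6/2 = 3
Mean of G2 = (24 + (-20))/2 = 4/2 = 2
Mean of G1 + G2 = 3 + 2 = 5

5


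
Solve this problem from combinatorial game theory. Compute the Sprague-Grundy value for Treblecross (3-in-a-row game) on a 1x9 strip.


Treblecross: place X on empty cells; 3-in-a-row wins.
Playing within two cells of an existing X lets the opponent win at once, so sensible play treats the cells i-2..i+2 around each X as dead. The player left with no safe cell loses, so this is a normal-play take-away game on strips of safe cells.
Placing X at cell i (0-indexed) of a strip of k safe cells leaves independent strips of sizes max(0, i-2) and max(0, k-i-3). Hence G(k) = mex{ G(max(0,i-2)) XOR G(max(0,k-i-3)) : 0 <= i < k }, with G(0) = 0.
G(1): splits (0,0):0^0=0 -> mex({0}) = 1
G(2): splits (0,0):0^0=0 -> mex({0}) = 1
G(3): splits (0,0):0^0=0 -> mex({0}) = 1
G(4): splits (0,1):0^1=1 (0,0):0^0=0 -> mex({0, 1}) = 2
G(5): splits (0,2):0^1=1 (0,1):0^1=1 (0,0):0^0=0 -> mex({0, 1}) = 2
G(6) = mex({1}) = 0
G(7) = mex({0, 1, 2}) = 3
G(8) = mex({0, 1, 2}) = 3
G(9) = mex({0, 2}) = 1
Therefore G(9) = 1.

1


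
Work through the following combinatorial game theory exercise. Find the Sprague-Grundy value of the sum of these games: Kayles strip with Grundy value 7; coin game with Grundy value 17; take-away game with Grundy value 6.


By the Sprague-Grundy theorem, the Grundy value of a sum of games is the XOR of individual Grundy values.
Kayles strip: Grundy value = 7. Running XOR: 0 XOR 7 = 7
coin game: Grundy value = 17. Running XOR: 7 XOR 17 = 22
take-away game: Grundy value = 6. Running XOR: 22 XOR 6 = 16
The combined Grundy value is 16.

16


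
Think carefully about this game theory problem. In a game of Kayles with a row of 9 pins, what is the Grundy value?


Kayles: a move removes 1 or 2 adjacent pins from a contiguous row.
Removing pins from a row of k leaves two independent rows (a, b) with a + b = k - 1 (one pin) or a + b = k - 2 (two pins); an end removal gives a = 0.
By Sprague-Grundy, G(k) = mex{ G(a) XOR G(b) } over all these splits. G(0) = 0.
G(1): splits (0,0):0^0=0 -> mex({0}) = 1
G(2): splits (0,1):0^1=1 (0,0):0^0=0 -> mex({0, 1}) = 2
G(3): splits (0,2):0^2=2 (1,1):1^1=0 (0,1):0^1=1 -> mex({0, 1, 2}) = 3
G(4): splits (0,3):0^3=3 (1,2):1^2=3 (0,2):0^2=2 (1,1):1^1=0 -> mex({0, 2, 3}) = 1
G(5): splits (0,4):0^1=1 (1,3):1^3=2 (2,2):2^2=0 (0,3):0^3=3 (1,2):1^2=3 -> mex({0, 1, 2, 3}) = 4
G(6) = mex({0, 1, 2, 4}) = 3
G(7) = mex({0, 1, 3, 4, 5}) = 2
G(8) = mex({0, 2, 3, 5, 6}) = 1
G(9) = mex({0, 1, 2, 3, 6, 7}) = 4
Therefore G(9) = 4.

4


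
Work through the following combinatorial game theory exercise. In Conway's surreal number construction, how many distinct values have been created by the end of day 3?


Day 0: {|} = 0 is born. Count = 1.
Day n: the number of surreal numbers born by day n is 2^(n+1) - 1.
By day 0: 2^1 - 1 = 1
By day 1: 2^2 - 1 = 3
By day 2: 2^3 - 1 = 7
By day 3: 2^4 - 1 = 15
By day 3: 15 surreal numbers.

15


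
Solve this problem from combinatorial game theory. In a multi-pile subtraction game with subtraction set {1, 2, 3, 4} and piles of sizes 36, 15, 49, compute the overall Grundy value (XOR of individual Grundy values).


Subtraction set: {1, 2, 3, 4}
For this subtraction set, G(n) = n mod 5 (period = max + 1 = 5).
Pile 1 (size 36): G(36) = 36 mod 5 = 1
Pile 2 (size 15): G(15) = 15 mod 5 = 0
Pile 3 (size 49): G(49) = 49 mod 5 = 4
Total Grundy value = XOR of all: 1 XOR 0 XOR 4 = 5

5


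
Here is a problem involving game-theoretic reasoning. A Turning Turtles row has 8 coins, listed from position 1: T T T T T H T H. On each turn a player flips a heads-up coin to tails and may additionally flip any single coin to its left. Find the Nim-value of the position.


Coins: T T T T T H T H
Key fact: a single head at position k behaves exactly like a Nim heap of size k (turning it to T and optionally flipping a coin at j < k corresponds to moving the heap from k to j, or to 0), and heads combine as a disjunctive sum (two heads at the same place would cancel, matching j XOR j = 0). So the Nim-value is the XOR of the 1-indexed positions of the heads.
Face-up positions (1-indexed): [6, 8]
XOR 0 with 6: 0 XOR 6 = 6
XOR 6 with 8: 6 XOR 8 = 14
Nim-value = 14

14


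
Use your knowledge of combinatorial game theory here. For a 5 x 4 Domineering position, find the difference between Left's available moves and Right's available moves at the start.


Board is 5 x 4 (rows x cols).
Left (vertical) placements: (rows-1) * cols = 4 * 4 = 16
Right (horizontal) placements: rows * (cols-1) = 5 * 3 = 15
Advantage = Left - Right = 16 - 15 = 1

1


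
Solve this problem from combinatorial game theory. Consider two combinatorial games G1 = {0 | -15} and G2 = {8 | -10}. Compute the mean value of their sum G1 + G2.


G1 = {0 | -15}, G2 = {8 | -10}
Each is a switch {a | b} with numbers a > b; its mean value is (a + b)/2, and mean value is additive over game sums: m(G1 + G2) = m(G1) + m(G2).
Mean of G1 = (0 + (-15))/2 = -15/2 = -15/2
Mean of G2 = (8 + (-10))/2 = -2/2 = -1
Mean of G1 + G2 = -15/2 + -1 = -17/2

-17/2


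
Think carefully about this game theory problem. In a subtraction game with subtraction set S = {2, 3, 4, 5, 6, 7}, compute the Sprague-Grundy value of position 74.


The subtraction set is S = {2, 3, 4, 5, 6, 7}.
G(k) = mex{ G(k - s) : s in S, s <= k }. We compute iteratively: G(0) = 0.
G(1) = mex({}) = 0
G(2) = mex({0}) = 1
G(3) = mex({0}) = 1
G(4) = mex({0, 1}) = 2
G(5) = mex({0, 1}) = 2
G(6) = mex({0, 1, 2}) = 3
G(7) = mex({0, 1, 2}) = 3
G(8) = mex({0, 1, 2, 3}) = 4
G(9) = mex({1, 2, 3}) = 0
G(10) = mex({1, 2, 3, 4}) = 0
G(11) = mex({0, 2, 3, 4}) = 1
G(12) = mex({0, 2, 3, 4}) = 1
G(13) = mex({0, 1, 3, 4}) = 2
G(14) = mex({0, 1, 3, 4}) = 2
G(15) = mex({0, 1, 2, 4}) = 3
Observe that G(9)..G(15) = 0, 0, 1, 1, 2, 2, 3 repeats G(0)..G(6) = 0, 0, 1, 1, 2, 2, 3.
For k >= max(S) = 7, G(k) is determined by the previous 7 values G(k-7)..G(k-1); a window of 7 consecutive values has recurred shifted by 9, so by induction G(k + 9) = G(k) for all k >= 0: the sequence is periodic from the start with period 9.
One period: G(0..8) = 0, 0, 1, 1, 2, 2, 3, 3, 4.
74 mod 9 = 2, so G(74) = G(2) = 1.

1


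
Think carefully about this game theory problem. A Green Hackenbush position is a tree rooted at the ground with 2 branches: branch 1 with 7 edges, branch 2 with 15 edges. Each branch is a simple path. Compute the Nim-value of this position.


The tree has 2 branches from the ground vertex.
In Green Hackenbush, the Nim-value of a simple path of length k is k.
Branch 1: length 7, Nim-value = 7
Branch 2: length 15, Nim-value = 15
Total Nim-value = XOR of all branch values:
0 XOR 7 = 7
7 XOR 15 = 8
Nim-value of the tree = 8

8


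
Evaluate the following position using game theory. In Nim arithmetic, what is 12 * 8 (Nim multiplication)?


Nim multiplication is bilinear over XOR: (u XOR v) * w = (u*w) XOR (v*w).
So we split each operand into its bit components and XOR the pairwise Nim products.
12 = 4 + 8 (as XOR of powers of 2).
8 = 8 (as XOR of powers of 2).
Using the standard Nim-product table on single bits:
  2*2 = 3,   2*4 = 8,   2*8 = 12,
  4*4 = 6,   4*8 = 11,  8*8 = 13,
and  1*x = x (identity), k*l = l*k (commutative).
Pairwise Nim products:
  4 * 8 = 11
  8 * 8 = 13
XOR them: 11 XOR 13 = 6.
Result: 12 * 8 = 6 (in Nim).

6
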